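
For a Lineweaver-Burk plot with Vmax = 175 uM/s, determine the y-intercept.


y-intercept = 1/Vmax
= 1/175
= 0.0057 s/uM

0.0057 s/uM


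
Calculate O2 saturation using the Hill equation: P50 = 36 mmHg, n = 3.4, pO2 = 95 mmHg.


Y = pO2^n / (P50^n + pO2^n)
Y = 95^3.4 / (36^3.4 + 95^3.4)
Y = 96.44%

96.44%


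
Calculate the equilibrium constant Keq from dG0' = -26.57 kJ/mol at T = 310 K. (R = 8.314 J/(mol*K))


Keq = exp(-dG0 * 1000 / (R * T))
Keq = exp(-(-26.57) * 1000 / (8.314 * 310))
Keq = 30003.771

30003.771


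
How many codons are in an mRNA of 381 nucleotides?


codons = nucleotides / 3
codons = 381 / 3 = 127

127


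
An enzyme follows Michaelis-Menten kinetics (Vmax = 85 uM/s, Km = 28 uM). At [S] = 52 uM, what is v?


v = Vmax * [S] / (Km + [S])
v = 85 * 52 / (28 + 52)
v = 55.25 uM/s

55.25 uM/s


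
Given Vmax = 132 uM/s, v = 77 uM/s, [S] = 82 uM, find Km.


Km = [S] * (Vmax - v) / v
Km = 82 * (132 - 77) / 77
Km = 58.5714 uM

58.5714 uM


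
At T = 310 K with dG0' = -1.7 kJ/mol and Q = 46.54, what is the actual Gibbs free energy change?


dG = dG0' + RT * ln(Q) / 1000
dG = -1.7 + 8.314 * 310 * ln(46.54) / 1000
dG = 8.1978 kJ/mol

8.1978 kJ/mol


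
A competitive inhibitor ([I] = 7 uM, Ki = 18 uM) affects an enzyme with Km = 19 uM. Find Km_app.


Km_app = Km * (1 + [I]/Ki)
Km_app = 19 * (1 + 7/18)
Km_app = 26.3889 uM

26.3889 uM


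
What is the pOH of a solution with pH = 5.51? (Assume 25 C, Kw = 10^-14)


pOH = 14 - pH
pOH = 14 - 5.51
pOH = 8.49

8.49


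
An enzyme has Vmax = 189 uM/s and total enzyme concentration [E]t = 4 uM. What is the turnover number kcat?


kcat = Vmax / [E]t
kcat = 189 / 4
kcat = 47.25 s^-1

47.25 s^-1


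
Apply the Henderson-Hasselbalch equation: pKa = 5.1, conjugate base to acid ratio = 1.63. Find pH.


pH = pKa + log10([A-]/[HA])
pH = 5.1 + log10(1.63)
pH = 5.3122

5.3122


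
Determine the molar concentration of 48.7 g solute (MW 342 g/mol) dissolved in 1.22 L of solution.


C = (mass / MW) / volume
C = (48.7 / 342) / 1.22
C = 0.1167 M

0.1167 M


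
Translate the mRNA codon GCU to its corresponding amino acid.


Standard genetic code lookup.
Codon GCU -> Ala

Ala


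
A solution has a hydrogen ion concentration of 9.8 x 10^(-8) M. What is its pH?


pH = -log10([H+])
pH = -log10(9.8 x 10^(-8))
pH = 7.0088

7.0088


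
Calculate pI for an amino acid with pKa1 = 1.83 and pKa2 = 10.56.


pI = (pKa1 + pKa2) / 2
pI = (1.83 + 10.56) / 2
pI = 6.195

6.195


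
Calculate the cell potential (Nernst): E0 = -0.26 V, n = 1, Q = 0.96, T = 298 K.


E = E0 - (RT/nF) * ln(Q)
E = -0.26 - (8.314 * 298 / (1 * 96485)) * ln(0.96)
E = -0.259 V

-0.259 V


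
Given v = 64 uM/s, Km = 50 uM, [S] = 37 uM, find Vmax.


Vmax = v * (Km + [S]) / [S]
Vmax = 64 * (50 + 37) / 37
Vmax = 150.4865 uM/s

150.4865 uM/s


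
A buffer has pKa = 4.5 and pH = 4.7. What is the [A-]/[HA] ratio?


[A-]/[HA] = 10^(pH - pKa)
= 10^(4.7 - 4.5)
= 1.5849

1.5849


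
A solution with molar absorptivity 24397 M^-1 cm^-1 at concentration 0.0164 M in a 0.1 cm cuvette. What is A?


A = epsilon * c * l
A = 24397 * 0.0164 * 0.1
A = 40.0111

40.0111


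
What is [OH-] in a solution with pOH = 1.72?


[OH-] = 10^(-pOH)
[OH-] = 10^(-1.72)
[OH-] = 0.0191 M

0.0191 M


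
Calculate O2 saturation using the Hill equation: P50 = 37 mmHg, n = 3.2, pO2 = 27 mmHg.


Y = pO2^n / (P50^n + pO2^n)
Y = 27^3.2 / (37^3.2 + 27^3.2)
Y = 26.73%

26.73%


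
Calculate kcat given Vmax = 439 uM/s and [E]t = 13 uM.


kcat = Vmax / [E]t
kcat = 439 / 13
kcat = 33.7692 s^-1

33.7692 s^-1


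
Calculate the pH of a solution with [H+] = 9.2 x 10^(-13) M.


pH = -log10([H+])
pH = -log10(9.2 x 10^(-13))
pH = 12.0362

12.0362


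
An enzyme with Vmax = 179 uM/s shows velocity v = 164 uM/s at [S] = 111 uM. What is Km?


Km = [S] * (Vmax - v) / v
Km = 111 * (179 - 164) / 164
Km = 10.1524 uM

10.1524 uM


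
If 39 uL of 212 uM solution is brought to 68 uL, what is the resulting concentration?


C2 = C1 * V1 / V2
C2 = 212 * 39 / 68
C2 = 121.5882 uM

121.5882 uM


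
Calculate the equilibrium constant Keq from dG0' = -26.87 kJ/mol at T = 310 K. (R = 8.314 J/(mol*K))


Keq = exp(-dG0 * 1000 / (R * T))
Keq = exp(-(-26.87) * 1000 / (8.314 * 310))
Keq = 33707.5602

33707.5602


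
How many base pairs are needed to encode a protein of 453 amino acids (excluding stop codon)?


Each amino acid = 1 codon = 3 bp
bp = 453 * 3 = 1359 bp

1359 bp


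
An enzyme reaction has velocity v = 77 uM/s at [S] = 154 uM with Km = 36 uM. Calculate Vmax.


Vmax = v * (Km + [S]) / [S]
Vmax = 77 * (36 + 154) / 154
Vmax = 95.0 uM/s

95.0 uM/s


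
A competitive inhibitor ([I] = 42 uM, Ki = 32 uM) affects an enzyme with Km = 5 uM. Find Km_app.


Km_app = Km * (1 + [I]/Ki)
Km_app = 5 * (1 + 42/32)
Km_app = 11.5625 uM

11.5625 uM


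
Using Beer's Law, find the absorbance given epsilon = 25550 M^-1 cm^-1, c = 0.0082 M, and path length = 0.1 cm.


A = epsilon * c * l
A = 25550 * 0.0082 * 0.1
A = 20.951

20.951


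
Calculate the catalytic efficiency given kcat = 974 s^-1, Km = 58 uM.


Catalytic efficiency = kcat / Km
= 974 / 58
= 16.7931 uM^-1*s^-1

16.7931 uM^-1*s^-1


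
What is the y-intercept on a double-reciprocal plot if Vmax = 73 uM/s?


y-intercept = 1/Vmax
= 1/73
= 0.0137 s/uM

0.0137 s/uM


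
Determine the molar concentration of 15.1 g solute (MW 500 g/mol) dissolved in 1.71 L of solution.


C = (mass / MW) / volume
C = (15.1 / 500) / 1.71
C = 0.0177 M

0.0177 M


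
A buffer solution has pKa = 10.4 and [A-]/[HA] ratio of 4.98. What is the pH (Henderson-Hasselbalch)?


pH = pKa + log10([A-]/[HA])
pH = 10.4 + log10(4.98)
pH = 11.0972

11.0972


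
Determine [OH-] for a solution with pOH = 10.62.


[OH-] = 10^(-pOH)
[OH-] = 10^(-10.62)
[OH-] = 2.399e-11 M

2.399e-11 M


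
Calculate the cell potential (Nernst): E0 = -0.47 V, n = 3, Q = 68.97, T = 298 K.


E = E0 - (RT/nF) * ln(Q)
E = -0.47 - (8.314 * 298 / (3 * 96485)) * ln(68.97)
E = -0.5062 V

-0.5062 V


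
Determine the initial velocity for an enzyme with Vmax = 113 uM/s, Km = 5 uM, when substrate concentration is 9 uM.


v = Vmax * [S] / (Km + [S])
v = 113 * 9 / (5 + 9)
v = 72.6429 uM/s

72.6429 uM/s


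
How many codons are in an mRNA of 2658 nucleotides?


codons = nucleotides / 3
codons = 2658 / 3 = 886

886


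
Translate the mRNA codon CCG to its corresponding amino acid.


Standard genetic code lookup.
Codon CCG -> Pro

Pro


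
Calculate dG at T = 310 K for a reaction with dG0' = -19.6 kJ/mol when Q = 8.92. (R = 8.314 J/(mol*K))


dG = dG0' + RT * ln(Q) / 1000
dG = -19.6 + 8.314 * 310 * ln(8.92) / 1000
dG = -13.96 kJ/mol

-13.96 kJ/mol


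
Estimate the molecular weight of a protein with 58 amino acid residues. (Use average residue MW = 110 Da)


MW = n_residues * 110 Da
MW = 58 * 110
MW = 6380 Da

6380 Da


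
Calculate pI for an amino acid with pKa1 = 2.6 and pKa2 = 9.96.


pI = (pKa1 + pKa2) / 2
pI = (2.6 + 9.96) / 2
pI = 6.28

6.28


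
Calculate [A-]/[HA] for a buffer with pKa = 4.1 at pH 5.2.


[A-]/[HA] = 10^(pH - pKa)
= 10^(5.2 - 4.1)
= 12.5893

12.5893


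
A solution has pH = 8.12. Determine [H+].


[H+] = 10^(-pH)
[H+] = 10^(-8.12)
[H+] = 7.586e-09 M

7.586e-09 M


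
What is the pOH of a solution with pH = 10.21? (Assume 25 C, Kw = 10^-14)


pOH = 14 - pH
pOH = 14 - 10.21
pOH = 3.79

3.79


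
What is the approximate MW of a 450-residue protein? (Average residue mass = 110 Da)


MW = n_residues * 110 Da
MW = 450 * 110
MW = 49500 Da

49500 Da


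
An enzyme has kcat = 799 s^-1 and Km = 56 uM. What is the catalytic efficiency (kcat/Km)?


Catalytic efficiency = kcat / Km
= 799 / 56
= 14.2679 uM^-1*s^-1

14.2679 uM^-1*s^-1


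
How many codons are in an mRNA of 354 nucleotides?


codons = nucleotides / 3
codons = 354 / 3 = 118

118


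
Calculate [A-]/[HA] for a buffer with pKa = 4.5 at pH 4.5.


[A-]/[HA] = 10^(pH - pKa)
= 10^(4.5 - 4.5)
= 1.0

1.0


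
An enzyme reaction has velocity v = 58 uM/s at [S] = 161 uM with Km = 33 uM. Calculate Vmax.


Vmax = v * (Km + [S]) / [S]
Vmax = 58 * (33 + 161) / 161
Vmax = 69.8882 uM/s

69.8882 uM/s


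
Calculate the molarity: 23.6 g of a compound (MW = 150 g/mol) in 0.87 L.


C = (mass / MW) / volume
C = (23.6 / 150) / 0.87
C = 0.1808 M

0.1808 M


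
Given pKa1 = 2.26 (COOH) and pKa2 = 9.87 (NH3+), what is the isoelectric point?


pI = (pKa1 + pKa2) / 2
pI = (2.26 + 9.87) / 2
pI = 6.065

6.065


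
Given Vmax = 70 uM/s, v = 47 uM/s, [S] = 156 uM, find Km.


Km = [S] * (Vmax - v) / v
Km = 156 * (70 - 47) / 47
Km = 76.3404 uM

76.3404 uM


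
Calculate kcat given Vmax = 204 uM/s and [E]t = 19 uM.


kcat = Vmax / [E]t
kcat = 204 / 19
kcat = 10.7368 s^-1

10.7368 s^-1


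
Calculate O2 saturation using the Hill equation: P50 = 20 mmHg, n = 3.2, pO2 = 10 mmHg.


Y = pO2^n / (P50^n + pO2^n)
Y = 10^3.2 / (20^3.2 + 10^3.2)
Y = 9.81%

9.81%


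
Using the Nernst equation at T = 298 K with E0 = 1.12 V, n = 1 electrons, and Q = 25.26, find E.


E = E0 - (RT/nF) * ln(Q)
E = 1.12 - (8.314 * 298 / (1 * 96485)) * ln(25.26)
E = 1.0371 V

1.0371 V


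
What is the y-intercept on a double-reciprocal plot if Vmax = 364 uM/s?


y-intercept = 1/Vmax
= 1/364
= 0.0027 s/uM

0.0027 s/uM


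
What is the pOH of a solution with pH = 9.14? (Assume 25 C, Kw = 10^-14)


pOH = 14 - pH
pOH = 14 - 9.14
pOH = 4.86

4.86


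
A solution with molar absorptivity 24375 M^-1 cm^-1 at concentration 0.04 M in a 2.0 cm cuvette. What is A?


A = epsilon * c * l
A = 24375 * 0.04 * 2.0
A = 1950.0

1950.0


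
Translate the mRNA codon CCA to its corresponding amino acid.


Standard genetic code lookup.
Codon CCA -> Pro

Pro


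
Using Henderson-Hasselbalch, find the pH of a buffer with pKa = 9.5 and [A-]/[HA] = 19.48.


pH = pKa + log10([A-]/[HA])
pH = 9.5 + log10(19.48)
pH = 10.7896

10.7896


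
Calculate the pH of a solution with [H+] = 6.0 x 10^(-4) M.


pH = -log10([H+])
pH = -log10(6.0 x 10^(-4))
pH = 3.2218

3.2218


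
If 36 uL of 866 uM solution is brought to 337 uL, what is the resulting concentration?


C2 = C1 * V1 / V2
C2 = 866 * 36 / 337
C2 = 92.5104 uM

92.5104 uM


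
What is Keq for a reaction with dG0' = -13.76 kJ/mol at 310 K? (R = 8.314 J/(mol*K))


Keq = exp(-dG0 * 1000 / (R * T))
Keq = exp(-(-13.76) * 1000 / (8.314 * 310))
Keq = 208.2705

208.2705


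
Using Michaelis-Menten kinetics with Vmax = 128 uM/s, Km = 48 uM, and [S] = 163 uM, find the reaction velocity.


v = Vmax * [S] / (Km + [S])
v = 128 * 163 / (48 + 163)
v = 98.8815 uM/s

98.8815 uM/s


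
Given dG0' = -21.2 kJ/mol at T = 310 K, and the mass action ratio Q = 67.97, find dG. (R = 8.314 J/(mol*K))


dG = dG0' + RT * ln(Q) / 1000
dG = -21.2 + 8.314 * 310 * ln(67.97) / 1000
dG = -10.326 kJ/mol

-10.326 kJ/mol


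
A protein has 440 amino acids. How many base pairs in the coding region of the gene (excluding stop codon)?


Each amino acid = 1 codon = 3 bp
bp = 440 * 3 = 1320 bp

1320 bp


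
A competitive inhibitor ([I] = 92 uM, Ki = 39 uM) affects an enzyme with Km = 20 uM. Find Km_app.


Km_app = Km * (1 + [I]/Ki)
Km_app = 20 * (1 + 92/39)
Km_app = 67.1795 uM

67.1795 uM


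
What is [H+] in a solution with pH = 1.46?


[H+] = 10^(-pH)
[H+] = 10^(-1.46)
[H+] = 0.0347 M

0.0347 M


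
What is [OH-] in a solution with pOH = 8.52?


[OH-] = 10^(-pOH)
[OH-] = 10^(-8.52)
[OH-] = 3.020e-09 M

3.020e-09 M


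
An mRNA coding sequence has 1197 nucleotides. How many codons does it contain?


codons = nucleotides / 3
codons = 1197 / 3 = 399

399


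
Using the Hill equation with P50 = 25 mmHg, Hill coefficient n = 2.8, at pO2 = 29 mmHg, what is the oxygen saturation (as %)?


Y = pO2^n / (P50^n + pO2^n)
Y = 29^2.8 / (25^2.8 + 29^2.8)
Y = 60.24%

60.24%


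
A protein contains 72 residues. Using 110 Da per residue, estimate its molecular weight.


MW = n_residues * 110 Da
MW = 72 * 110
MW = 7920 Da

7920 Da


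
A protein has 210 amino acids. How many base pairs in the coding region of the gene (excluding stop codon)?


Each amino acid = 1 codon = 3 bp
bp = 210 * 3 = 630 bp

630 bp


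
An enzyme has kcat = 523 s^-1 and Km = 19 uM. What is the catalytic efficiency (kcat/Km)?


Catalytic efficiency = kcat / Km
= 523 / 19
= 27.5263 uM^-1*s^-1

27.5263 uM^-1*s^-1


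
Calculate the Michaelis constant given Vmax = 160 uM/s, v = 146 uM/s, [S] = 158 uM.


Km = [S] * (Vmax - v) / v
Km = 158 * (160 - 146) / 146
Km = 15.1507 uM

15.1507 uM


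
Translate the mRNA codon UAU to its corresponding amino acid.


Standard genetic code lookup.
Codon UAU -> Tyr

Tyr


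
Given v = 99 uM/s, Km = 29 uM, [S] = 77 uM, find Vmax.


Vmax = v * (Km + [S]) / [S]
Vmax = 99 * (29 + 77) / 77
Vmax = 136.2857 uM/s

136.2857 uM/s


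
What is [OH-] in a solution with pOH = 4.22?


[OH-] = 10^(-pOH)
[OH-] = 10^(-4.22)
[OH-] = 6.026e-05 M

6.026e-05 M


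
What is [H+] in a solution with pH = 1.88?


[H+] = 10^(-pH)
[H+] = 10^(-1.88)
[H+] = 0.0132 M

0.0132 M


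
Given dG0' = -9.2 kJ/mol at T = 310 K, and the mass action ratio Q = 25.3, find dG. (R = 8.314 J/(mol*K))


dG = dG0' + RT * ln(Q) / 1000
dG = -9.2 + 8.314 * 310 * ln(25.3) / 1000
dG = -0.8731 kJ/mol

-0.8731 kJ/mol


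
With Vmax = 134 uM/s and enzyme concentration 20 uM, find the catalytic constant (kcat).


kcat = Vmax / [E]t
kcat = 134 / 20
kcat = 6.7 s^-1

6.7 s^-1


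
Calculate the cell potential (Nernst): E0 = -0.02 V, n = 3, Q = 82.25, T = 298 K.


E = E0 - (RT/nF) * ln(Q)
E = -0.02 - (8.314 * 298 / (3 * 96485)) * ln(82.25)
E = -0.0577 V

-0.0577 V


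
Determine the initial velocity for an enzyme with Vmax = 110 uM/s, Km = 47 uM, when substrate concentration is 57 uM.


v = Vmax * [S] / (Km + [S])
v = 110 * 57 / (47 + 57)
v = 60.2885 uM/s

60.2885 uM/s


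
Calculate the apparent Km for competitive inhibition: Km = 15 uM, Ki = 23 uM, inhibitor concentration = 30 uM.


Km_app = Km * (1 + [I]/Ki)
Km_app = 15 * (1 + 30/23)
Km_app = 34.5652 uM

34.5652 uM


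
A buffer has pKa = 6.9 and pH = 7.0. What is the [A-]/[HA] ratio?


[A-]/[HA] = 10^(pH - pKa)
= 10^(7.0 - 6.9)
= 1.2589

1.2589


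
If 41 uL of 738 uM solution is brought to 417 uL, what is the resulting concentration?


C2 = C1 * V1 / V2
C2 = 738 * 41 / 417
C2 = 72.5612 uM

72.5612 uM


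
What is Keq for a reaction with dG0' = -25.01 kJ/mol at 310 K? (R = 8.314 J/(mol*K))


Keq = exp(-dG0 * 1000 / (R * T))
Keq = exp(-(-25.01) * 1000 / (8.314 * 310))
Keq = 16379.7836

16379.7836


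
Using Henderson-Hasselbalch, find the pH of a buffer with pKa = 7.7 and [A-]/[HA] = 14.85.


pH = pKa + log10([A-]/[HA])
pH = 7.7 + log10(14.85)
pH = 8.8717

8.8717


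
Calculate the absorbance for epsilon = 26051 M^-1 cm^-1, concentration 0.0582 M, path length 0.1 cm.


A = epsilon * c * l
A = 26051 * 0.0582 * 0.1
A = 151.6168

151.6168


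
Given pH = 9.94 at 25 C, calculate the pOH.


pOH = 14 - pH
pOH = 14 - 9.94
pOH = 4.06

4.06


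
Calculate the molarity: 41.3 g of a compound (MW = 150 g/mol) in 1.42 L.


C = (mass / MW) / volume
C = (41.3 / 150) / 1.42
C = 0.1939 M

0.1939 M


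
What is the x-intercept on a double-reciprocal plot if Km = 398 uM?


x-intercept = -1/Km
= -1/398
= -0.0025 1/uM

-0.0025 1/uM


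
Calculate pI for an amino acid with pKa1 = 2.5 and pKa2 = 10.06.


pI = (pKa1 + pKa2) / 2
pI = (2.5 + 10.06) / 2
pI = 6.28

6.28


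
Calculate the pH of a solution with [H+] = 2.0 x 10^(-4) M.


pH = -log10([H+])
pH = -log10(2.0 x 10^(-4))
pH = 3.699

3.699


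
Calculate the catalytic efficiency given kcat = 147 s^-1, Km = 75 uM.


Catalytic efficiency = kcat / Km
= 147 / 75
= 1.96 uM^-1*s^-1

1.96 uM^-1*s^-1


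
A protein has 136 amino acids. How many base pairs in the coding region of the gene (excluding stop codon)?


Each amino acid = 1 codon = 3 bp
bp = 136 * 3 = 408 bp

408 bp


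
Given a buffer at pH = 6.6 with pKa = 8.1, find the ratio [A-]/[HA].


[A-]/[HA] = 10^(pH - pKa)
= 10^(6.6 - 8.1)
= 0.0316

0.0316


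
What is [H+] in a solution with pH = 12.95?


[H+] = 10^(-pH)
[H+] = 10^(-12.95)
[H+] = 1.122e-13 M

1.122e-13 M


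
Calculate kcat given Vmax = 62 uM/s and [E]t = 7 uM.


kcat = Vmax / [E]t
kcat = 62 / 7
kcat = 8.8571 s^-1

8.8571 s^-1


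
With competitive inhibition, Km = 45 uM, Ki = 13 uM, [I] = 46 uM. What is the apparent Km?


Km_app = Km * (1 + [I]/Ki)
Km_app = 45 * (1 + 46/13)
Km_app = 204.2308 uM

204.2308 uM


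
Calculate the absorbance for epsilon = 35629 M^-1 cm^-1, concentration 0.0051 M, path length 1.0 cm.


A = epsilon * c * l
A = 35629 * 0.0051 * 1.0
A = 181.7079

181.7079


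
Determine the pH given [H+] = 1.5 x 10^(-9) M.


pH = -log10([H+])
pH = -log10(1.5 x 10^(-9))
pH = 8.8239

8.8239


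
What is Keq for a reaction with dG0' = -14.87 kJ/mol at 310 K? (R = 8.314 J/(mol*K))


Keq = exp(-dG0 * 1000 / (R * T))
Keq = exp(-(-14.87) * 1000 / (8.314 * 310))
Keq = 320.3821

320.3821


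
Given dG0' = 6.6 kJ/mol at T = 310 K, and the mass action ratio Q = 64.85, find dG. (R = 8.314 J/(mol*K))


dG = dG0' + RT * ln(Q) / 1000
dG = 6.6 + 8.314 * 310 * ln(64.85) / 1000
dG = 17.3529 kJ/mol

17.3529 kJ/mol


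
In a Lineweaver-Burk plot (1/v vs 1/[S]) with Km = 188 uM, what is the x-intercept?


x-intercept = -1/Km
= -1/188
= -0.0053 1/uM

-0.0053 1/uM


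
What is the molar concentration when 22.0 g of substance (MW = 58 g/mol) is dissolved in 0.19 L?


C = (mass / MW) / volume
C = (22.0 / 58) / 0.19
C = 1.9964 M

1.9964 M


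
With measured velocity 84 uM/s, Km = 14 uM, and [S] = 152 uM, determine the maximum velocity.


Vmax = v * (Km + [S]) / [S]
Vmax = 84 * (14 + 152) / 152
Vmax = 91.7368 uM/s

91.7368 uM/s


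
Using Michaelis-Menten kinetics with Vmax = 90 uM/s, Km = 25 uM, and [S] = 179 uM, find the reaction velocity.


v = Vmax * [S] / (Km + [S])
v = 90 * 179 / (25 + 179)
v = 78.9706 uM/s

78.9706 uM/s


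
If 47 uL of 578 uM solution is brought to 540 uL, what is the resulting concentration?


C2 = C1 * V1 / V2
C2 = 578 * 47 / 540
C2 = 50.3074 uM

50.3074 uM


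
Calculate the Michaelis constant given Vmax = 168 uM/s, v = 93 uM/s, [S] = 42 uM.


Km = [S] * (Vmax - v) / v
Km = 42 * (168 - 93) / 93
Km = 33.871 uM

33.871 uM


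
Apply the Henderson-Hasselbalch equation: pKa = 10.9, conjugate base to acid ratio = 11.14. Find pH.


pH = pKa + log10([A-]/[HA])
pH = 10.9 + log10(11.14)
pH = 11.9469

11.9469


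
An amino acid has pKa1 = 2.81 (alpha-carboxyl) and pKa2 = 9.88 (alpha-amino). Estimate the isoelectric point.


pI = (pKa1 + pKa2) / 2
pI = (2.81 + 9.88) / 2
pI = 6.345

6.345


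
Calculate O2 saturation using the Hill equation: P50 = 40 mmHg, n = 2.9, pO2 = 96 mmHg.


Y = pO2^n / (P50^n + pO2^n)
Y = 96^2.9 / (40^2.9 + 96^2.9)
Y = 92.68%

92.68%


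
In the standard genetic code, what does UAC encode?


Standard genetic code lookup.
Codon UAC -> Tyr

Tyr


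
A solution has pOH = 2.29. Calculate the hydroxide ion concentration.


[OH-] = 10^(-pOH)
[OH-] = 10^(-2.29)
[OH-] = 0.0051 M

0.0051 M


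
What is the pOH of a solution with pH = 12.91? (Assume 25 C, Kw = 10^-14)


pOH = 14 - pH
pOH = 14 - 12.91
pOH = 1.09

1.09


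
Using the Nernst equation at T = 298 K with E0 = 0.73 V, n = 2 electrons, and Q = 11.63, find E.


E = E0 - (RT/nF) * ln(Q)
E = 0.73 - (8.314 * 298 / (2 * 96485)) * ln(11.63)
E = 0.6985 V

0.6985 V


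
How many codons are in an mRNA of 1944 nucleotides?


codons = nucleotides / 3
codons = 1944 / 3 = 648

648


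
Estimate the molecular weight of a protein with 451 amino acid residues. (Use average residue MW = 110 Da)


MW = n_residues * 110 Da
MW = 451 * 110
MW = 49610 Da

49610 Da


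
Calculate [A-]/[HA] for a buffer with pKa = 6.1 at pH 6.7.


[A-]/[HA] = 10^(pH - pKa)
= 10^(6.7 - 6.1)
= 3.9811

3.9811


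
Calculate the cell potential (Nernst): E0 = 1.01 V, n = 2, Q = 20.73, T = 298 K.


E = E0 - (RT/nF) * ln(Q)
E = 1.01 - (8.314 * 298 / (2 * 96485)) * ln(20.73)
E = 0.9711 V

0.9711 V


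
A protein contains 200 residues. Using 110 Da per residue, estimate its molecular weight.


MW = n_residues * 110 Da
MW = 200 * 110
MW = 22000 Da

22000 Da


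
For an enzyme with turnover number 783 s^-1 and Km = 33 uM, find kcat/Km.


Catalytic efficiency = kcat / Km
= 783 / 33
= 23.7273 uM^-1*s^-1

23.7273 uM^-1*s^-1


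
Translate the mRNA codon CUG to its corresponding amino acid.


Standard genetic code lookup.
Codon CUG -> Leu

Leu


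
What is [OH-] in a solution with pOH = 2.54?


[OH-] = 10^(-pOH)
[OH-] = 10^(-2.54)
[OH-] = 0.0029 M

0.0029 M


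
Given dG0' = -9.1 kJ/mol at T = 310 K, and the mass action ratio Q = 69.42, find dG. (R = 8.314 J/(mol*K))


dG = dG0' + RT * ln(Q) / 1000
dG = -9.1 + 8.314 * 310 * ln(69.42) / 1000
dG = 1.8284 kJ/mol

1.8284 kJ/mol


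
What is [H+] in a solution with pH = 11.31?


[H+] = 10^(-pH)
[H+] = 10^(-11.31)
[H+] = 4.898e-12 M

4.898e-12 M


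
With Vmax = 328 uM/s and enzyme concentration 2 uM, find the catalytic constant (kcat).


kcat = Vmax / [E]t
kcat = 328 / 2
kcat = 164.0 s^-1

164.0 s^-1


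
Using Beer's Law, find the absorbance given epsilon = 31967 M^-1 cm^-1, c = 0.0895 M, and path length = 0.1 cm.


A = epsilon * c * l
A = 31967 * 0.0895 * 0.1
A = 286.1046

286.1046


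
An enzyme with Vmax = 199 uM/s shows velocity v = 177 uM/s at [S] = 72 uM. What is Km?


Km = [S] * (Vmax - v) / v
Km = 72 * (199 - 177) / 177
Km = 8.9492 uM

8.9492 uM


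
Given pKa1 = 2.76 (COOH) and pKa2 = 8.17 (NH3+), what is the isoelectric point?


pI = (pKa1 + pKa2) / 2
pI = (2.76 + 8.17) / 2
pI = 5.465

5.465


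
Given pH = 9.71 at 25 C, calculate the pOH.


pOH = 14 - pH
pOH = 14 - 9.71
pOH = 4.29

4.29


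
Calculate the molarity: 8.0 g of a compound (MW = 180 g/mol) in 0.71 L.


C = (mass / MW) / volume
C = (8.0 / 180) / 0.71
C = 0.0626 M

0.0626 M


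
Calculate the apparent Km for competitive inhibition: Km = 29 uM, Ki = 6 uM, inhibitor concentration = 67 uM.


Km_app = Km * (1 + [I]/Ki)
Km_app = 29 * (1 + 67/6)
Km_app = 352.8333 uM

352.8333 uM


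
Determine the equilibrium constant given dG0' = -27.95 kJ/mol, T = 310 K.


Keq = exp(-dG0 * 1000 / (R * T))
Keq = exp(-(-27.95) * 1000 / (8.314 * 310))
Keq = 51252.2148

51252.2148


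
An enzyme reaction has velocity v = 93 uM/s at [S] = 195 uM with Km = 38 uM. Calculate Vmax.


Vmax = v * (Km + [S]) / [S]
Vmax = 93 * (38 + 195) / 195
Vmax = 111.1231 uM/s

111.1231 uM/s


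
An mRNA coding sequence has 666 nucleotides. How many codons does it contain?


codons = nucleotides / 3
codons = 666 / 3 = 222

222


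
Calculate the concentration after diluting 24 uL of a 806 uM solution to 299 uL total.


C2 = C1 * V1 / V2
C2 = 806 * 24 / 299
C2 = 64.6957 uM

64.6957 uM


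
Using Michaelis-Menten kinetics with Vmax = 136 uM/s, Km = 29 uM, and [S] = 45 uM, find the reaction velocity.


v = Vmax * [S] / (Km + [S])
v = 136 * 45 / (29 + 45)
v = 82.7027 uM/s

82.7027 uM/s


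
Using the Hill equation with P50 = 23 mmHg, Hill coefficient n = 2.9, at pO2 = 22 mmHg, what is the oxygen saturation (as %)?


Y = pO2^n / (P50^n + pO2^n)
Y = 22^2.9 / (23^2.9 + 22^2.9)
Y = 46.78%

46.78%


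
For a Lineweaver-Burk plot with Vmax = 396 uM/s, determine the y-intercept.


y-intercept = 1/Vmax
= 1/396
= 0.0025 s/uM

0.0025 s/uM


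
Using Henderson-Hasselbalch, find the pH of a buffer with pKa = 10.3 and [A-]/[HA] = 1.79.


pH = pKa + log10([A-]/[HA])
pH = 10.3 + log10(1.79)
pH = 10.5529

10.5529


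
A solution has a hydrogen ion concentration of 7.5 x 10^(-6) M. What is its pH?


pH = -log10([H+])
pH = -log10(7.5 x 10^(-6))
pH = 5.1249

5.1249


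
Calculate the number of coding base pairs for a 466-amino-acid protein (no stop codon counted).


Each amino acid = 1 codon = 3 bp
bp = 466 * 3 = 1398 bp

1398 bp


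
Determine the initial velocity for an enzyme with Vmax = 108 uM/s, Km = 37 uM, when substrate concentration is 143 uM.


v = Vmax * [S] / (Km + [S])
v = 108 * 143 / (37 + 143)
v = 85.8 uM/s

85.8 uM/s


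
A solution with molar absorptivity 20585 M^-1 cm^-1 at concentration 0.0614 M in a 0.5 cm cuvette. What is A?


A = epsilon * c * l
A = 20585 * 0.0614 * 0.5
A = 631.9595

631.9595


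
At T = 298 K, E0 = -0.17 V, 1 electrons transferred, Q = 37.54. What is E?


E = E0 - (RT/nF) * ln(Q)
E = -0.17 - (8.314 * 298 / (1 * 96485)) * ln(37.54)
E = -0.2631 V

-0.2631 V


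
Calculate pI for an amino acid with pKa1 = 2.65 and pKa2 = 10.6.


pI = (pKa1 + pKa2) / 2
pI = (2.65 + 10.6) / 2
pI = 6.625

6.625


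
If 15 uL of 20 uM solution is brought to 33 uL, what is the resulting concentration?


C2 = C1 * V1 / V2
C2 = 20 * 15 / 33
C2 = 9.0909 uM

9.0909 uM


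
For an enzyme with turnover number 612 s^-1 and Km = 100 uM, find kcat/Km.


Catalytic efficiency = kcat / Km
= 612 / 100
= 6.12 uM^-1*s^-1

6.12 uM^-1*s^-1


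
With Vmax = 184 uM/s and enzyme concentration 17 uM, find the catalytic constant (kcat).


kcat = Vmax / [E]t
kcat = 184 / 17
kcat = 10.8235 s^-1

10.8235 s^-1


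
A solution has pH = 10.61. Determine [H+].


[H+] = 10^(-pH)
[H+] = 10^(-10.61)
[H+] = 2.455e-11 M

2.455e-11 M


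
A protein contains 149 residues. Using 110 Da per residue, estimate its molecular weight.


MW = n_residues * 110 Da
MW = 149 * 110
MW = 16390 Da

16390 Da


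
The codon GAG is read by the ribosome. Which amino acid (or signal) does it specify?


Standard genetic code lookup.
Codon GAG -> Glu

Glu


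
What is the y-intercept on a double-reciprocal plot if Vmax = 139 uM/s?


y-intercept = 1/Vmax
= 1/139
= 0.0072 s/uM

0.0072 s/uM


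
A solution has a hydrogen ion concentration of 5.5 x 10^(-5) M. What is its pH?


pH = -log10([H+])
pH = -log10(5.5 x 10^(-5))
pH = 4.2596

4.2596


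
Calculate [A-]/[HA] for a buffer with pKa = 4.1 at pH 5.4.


[A-]/[HA] = 10^(pH - pKa)
= 10^(5.4 - 4.1)
= 19.9526

19.9526


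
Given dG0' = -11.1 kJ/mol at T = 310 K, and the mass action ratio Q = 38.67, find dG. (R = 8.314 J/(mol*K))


dG = dG0' + RT * ln(Q) / 1000
dG = -11.1 + 8.314 * 310 * ln(38.67) / 1000
dG = -1.6797 kJ/mol

-1.6797 kJ/mol


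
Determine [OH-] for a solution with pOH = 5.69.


[OH-] = 10^(-pOH)
[OH-] = 10^(-5.69)
[OH-] = 2.042e-06 M

2.042e-06 M


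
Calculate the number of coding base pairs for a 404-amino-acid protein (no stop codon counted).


Each amino acid = 1 codon = 3 bp
bp = 404 * 3 = 1212 bp

1212 bp


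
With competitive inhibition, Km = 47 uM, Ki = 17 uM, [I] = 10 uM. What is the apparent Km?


Km_app = Km * (1 + [I]/Ki)
Km_app = 47 * (1 + 10/17)
Km_app = 74.6471 uM

74.6471 uM


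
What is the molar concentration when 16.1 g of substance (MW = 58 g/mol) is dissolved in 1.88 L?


C = (mass / MW) / volume
C = (16.1 / 58) / 1.88
C = 0.1477 M

0.1477 M


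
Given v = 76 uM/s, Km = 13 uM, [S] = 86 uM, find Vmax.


Vmax = v * (Km + [S]) / [S]
Vmax = 76 * (13 + 86) / 86
Vmax = 87.4884 uM/s

87.4884 uM/s


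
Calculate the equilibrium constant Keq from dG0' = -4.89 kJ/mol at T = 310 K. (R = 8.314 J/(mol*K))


Keq = exp(-dG0 * 1000 / (R * T))
Keq = exp(-(-4.89) * 1000 / (8.314 * 310))
Keq = 6.6679

6.6679


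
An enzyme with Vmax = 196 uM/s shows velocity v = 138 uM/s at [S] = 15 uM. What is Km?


Km = [S] * (Vmax - v) / v
Km = 15 * (196 - 138) / 138
Km = 6.3043 uM

6.3043 uM


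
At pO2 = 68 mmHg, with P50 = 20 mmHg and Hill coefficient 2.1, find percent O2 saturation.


Y = pO2^n / (P50^n + pO2^n)
Y = 68^2.1 / (20^2.1 + 68^2.1)
Y = 92.89%

92.89%


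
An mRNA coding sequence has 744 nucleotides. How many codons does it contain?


codons = nucleotides / 3
codons = 744 / 3 = 248

248


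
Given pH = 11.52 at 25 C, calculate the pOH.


pOH = 14 - pH
pOH = 14 - 11.52
pOH = 2.48

2.48


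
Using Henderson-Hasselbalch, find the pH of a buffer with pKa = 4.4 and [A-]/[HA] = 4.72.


pH = pKa + log10([A-]/[HA])
pH = 4.4 + log10(4.72)
pH = 5.0739

5.0739


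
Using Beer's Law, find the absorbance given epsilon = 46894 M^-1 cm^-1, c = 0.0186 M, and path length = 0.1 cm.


A = epsilon * c * l
A = 46894 * 0.0186 * 0.1
A = 87.2228

87.2228


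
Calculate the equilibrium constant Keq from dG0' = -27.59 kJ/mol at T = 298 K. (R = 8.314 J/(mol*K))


Keq = exp(-dG0 * 1000 / (R * T))
Keq = exp(-(-27.59) * 1000 / (8.314 * 298))
Keq = 68590.0259

68590.0259


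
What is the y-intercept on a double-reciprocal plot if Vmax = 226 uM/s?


y-intercept = 1/Vmax
= 1/226
= 0.0044 s/uM

0.0044 s/uM


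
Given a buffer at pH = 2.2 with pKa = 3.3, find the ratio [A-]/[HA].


[A-]/[HA] = 10^(pH - pKa)
= 10^(2.2 - 3.3)
= 0.0794

0.0794


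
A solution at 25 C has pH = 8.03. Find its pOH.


pOH = 14 - pH
pOH = 14 - 8.03
pOH = 5.97

5.97


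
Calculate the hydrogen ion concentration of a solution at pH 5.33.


[H+] = 10^(-pH)
[H+] = 10^(-5.33)
[H+] = 4.677e-06 M

4.677e-06 M


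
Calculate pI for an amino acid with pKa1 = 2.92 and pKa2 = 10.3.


pI = (pKa1 + pKa2) / 2
pI = (2.92 + 10.3) / 2
pI = 6.61

6.61


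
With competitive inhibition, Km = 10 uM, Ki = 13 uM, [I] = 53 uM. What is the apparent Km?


Km_app = Km * (1 + [I]/Ki)
Km_app = 10 * (1 + 53/13)
Km_app = 50.7692 uM

50.7692 uM


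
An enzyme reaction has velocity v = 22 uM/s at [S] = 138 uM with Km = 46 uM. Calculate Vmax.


Vmax = v * (Km + [S]) / [S]
Vmax = 22 * (46 + 138) / 138
Vmax = 29.3333 uM/s

29.3333 uM/s


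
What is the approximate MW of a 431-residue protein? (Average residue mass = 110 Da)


MW = n_residues * 110 Da
MW = 431 * 110
MW = 47410 Da

47410 Da


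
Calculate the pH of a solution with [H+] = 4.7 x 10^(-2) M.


pH = -log10([H+])
pH = -log10(4.7 x 10^(-2))
pH = 1.3279

1.3279


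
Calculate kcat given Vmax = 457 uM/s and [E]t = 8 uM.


kcat = Vmax / [E]t
kcat = 457 / 8
kcat = 57.125 s^-1

57.125 s^-1


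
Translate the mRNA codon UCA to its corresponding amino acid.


Standard genetic code lookup.
Codon UCA -> Ser

Ser


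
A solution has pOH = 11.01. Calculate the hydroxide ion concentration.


[OH-] = 10^(-pOH)
[OH-] = 10^(-11.01)
[OH-] = 9.772e-12 M

9.772e-12 M


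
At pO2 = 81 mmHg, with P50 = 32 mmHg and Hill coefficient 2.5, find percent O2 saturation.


Y = pO2^n / (P50^n + pO2^n)
Y = 81^2.5 / (32^2.5 + 81^2.5)
Y = 91.07%

91.07%


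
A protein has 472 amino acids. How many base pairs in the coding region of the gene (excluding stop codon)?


Each amino acid = 1 codon = 3 bp
bp = 472 * 3 = 1416 bp

1416 bp


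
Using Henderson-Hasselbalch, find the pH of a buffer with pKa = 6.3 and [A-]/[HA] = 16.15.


pH = pKa + log10([A-]/[HA])
pH = 6.3 + log10(16.15)
pH = 7.5082

7.5082


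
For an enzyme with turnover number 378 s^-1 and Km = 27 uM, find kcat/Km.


Catalytic efficiency = kcat / Km
= 378 / 27
= 14.0 uM^-1*s^-1

14.0 uM^-1*s^-1


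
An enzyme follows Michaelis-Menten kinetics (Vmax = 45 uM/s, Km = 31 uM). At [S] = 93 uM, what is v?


v = Vmax * [S] / (Km + [S])
v = 45 * 93 / (31 + 93)
v = 33.75 uM/s

33.75 uM/s


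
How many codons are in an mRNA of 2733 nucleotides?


codons = nucleotides / 3
codons = 2733 / 3 = 911

911


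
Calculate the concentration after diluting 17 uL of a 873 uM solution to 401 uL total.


C2 = C1 * V1 / V2
C2 = 873 * 17 / 401
C2 = 37.01 uM

37.01 uM


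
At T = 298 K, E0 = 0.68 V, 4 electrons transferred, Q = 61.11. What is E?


E = E0 - (RT/nF) * ln(Q)
E = 0.68 - (8.314 * 298 / (4 * 96485)) * ln(61.11)
E = 0.6536 V

0.6536 V


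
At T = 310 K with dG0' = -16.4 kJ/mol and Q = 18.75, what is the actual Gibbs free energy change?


dG = dG0' + RT * ln(Q) / 1000
dG = -16.4 + 8.314 * 310 * ln(18.75) / 1000
dG = -8.8453 kJ/mol

-8.8453 kJ/mol


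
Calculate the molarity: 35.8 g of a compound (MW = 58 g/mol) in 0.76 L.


C = (mass / MW) / volume
C = (35.8 / 58) / 0.76
C = 0.8122 M

0.8122 M


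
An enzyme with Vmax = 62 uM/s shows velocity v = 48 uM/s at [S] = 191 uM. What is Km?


Km = [S] * (Vmax - v) / v
Km = 191 * (62 - 48) / 48
Km = 55.7083 uM

55.7083 uM


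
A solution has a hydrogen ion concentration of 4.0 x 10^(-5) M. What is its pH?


pH = -log10([H+])
pH = -log10(4.0 x 10^(-5))
pH = 4.3979

4.3979


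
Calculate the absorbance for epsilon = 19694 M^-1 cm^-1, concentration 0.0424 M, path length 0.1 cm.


A = epsilon * c * l
A = 19694 * 0.0424 * 0.1
A = 83.5026

83.5026


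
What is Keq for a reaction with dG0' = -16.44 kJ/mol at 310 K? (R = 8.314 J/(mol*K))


Keq = exp(-dG0 * 1000 / (R * T))
Keq = exp(-(-16.44) * 1000 / (8.314 * 310))
Keq = 589.1433

589.1433


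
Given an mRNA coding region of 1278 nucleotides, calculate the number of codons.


codons = nucleotides / 3
codons = 1278 / 3 = 426

426


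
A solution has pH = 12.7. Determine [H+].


[H+] = 10^(-pH)
[H+] = 10^(-12.7)
[H+] = 1.995e-13 M

1.995e-13 M


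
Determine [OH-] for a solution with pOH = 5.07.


[OH-] = 10^(-pOH)
[OH-] = 10^(-5.07)
[OH-] = 8.511e-06 M

8.511e-06 M


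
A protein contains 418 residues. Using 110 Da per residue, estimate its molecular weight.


MW = n_residues * 110 Da
MW = 418 * 110
MW = 45980 Da

45980 Da


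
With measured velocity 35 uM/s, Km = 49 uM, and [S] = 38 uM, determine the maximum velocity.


Vmax = v * (Km + [S]) / [S]
Vmax = 35 * (49 + 38) / 38
Vmax = 80.1316 uM/s

80.1316 uM/s


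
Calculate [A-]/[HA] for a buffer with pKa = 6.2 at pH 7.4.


[A-]/[HA] = 10^(pH - pKa)
= 10^(7.4 - 6.2)
= 15.8489

15.8489


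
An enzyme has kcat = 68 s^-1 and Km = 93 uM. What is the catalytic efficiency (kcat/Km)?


Catalytic efficiency = kcat / Km
= 68 / 93
= 0.7312 uM^-1*s^-1

0.7312 uM^-1*s^-1


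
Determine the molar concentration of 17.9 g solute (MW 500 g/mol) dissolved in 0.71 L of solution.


C = (mass / MW) / volume
C = (17.9 / 500) / 0.71
C = 0.0504 M

0.0504 M


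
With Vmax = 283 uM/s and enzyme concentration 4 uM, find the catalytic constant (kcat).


kcat = Vmax / [E]t
kcat = 283 / 4
kcat = 70.75 s^-1

70.75 s^-1


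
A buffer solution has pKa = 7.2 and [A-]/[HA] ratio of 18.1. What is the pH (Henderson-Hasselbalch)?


pH = pKa + log10([A-]/[HA])
pH = 7.2 + log10(18.1)
pH = 8.4577

8.4577


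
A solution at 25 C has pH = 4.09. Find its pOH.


pOH = 14 - pH
pOH = 14 - 4.09
pOH = 9.91

9.91


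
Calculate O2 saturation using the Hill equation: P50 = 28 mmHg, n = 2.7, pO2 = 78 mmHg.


Y = pO2^n / (P50^n + pO2^n)
Y = 78^2.7 / (28^2.7 + 78^2.7)
Y = 94.08%

94.08%


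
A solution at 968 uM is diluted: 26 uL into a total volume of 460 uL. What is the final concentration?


C2 = C1 * V1 / V2
C2 = 968 * 26 / 460
C2 = 54.713 uM

54.713 uM


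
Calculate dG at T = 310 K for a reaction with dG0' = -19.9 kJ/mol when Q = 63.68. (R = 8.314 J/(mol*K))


dG = dG0' + RT * ln(Q) / 1000
dG = -19.9 + 8.314 * 310 * ln(63.68) / 1000
dG = -9.1941 kJ/mol

-9.1941 kJ/mol


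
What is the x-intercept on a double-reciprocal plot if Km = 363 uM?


x-intercept = -1/Km
= -1/363
= -0.0028 1/uM

-0.0028 1/uM


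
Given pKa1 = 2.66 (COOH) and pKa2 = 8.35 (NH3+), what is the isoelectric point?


pI = (pKa1 + pKa2) / 2
pI = (2.66 + 8.35) / 2
pI = 5.505

5.505


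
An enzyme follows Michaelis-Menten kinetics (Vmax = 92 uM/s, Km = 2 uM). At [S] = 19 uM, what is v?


v = Vmax * [S] / (Km + [S])
v = 92 * 19 / (2 + 19)
v = 83.2381 uM/s

83.2381 uM/s


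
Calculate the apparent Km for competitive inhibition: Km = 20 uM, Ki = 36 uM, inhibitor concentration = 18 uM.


Km_app = Km * (1 + [I]/Ki)
Km_app = 20 * (1 + 18/36)
Km_app = 30.0 uM

30.0 uM


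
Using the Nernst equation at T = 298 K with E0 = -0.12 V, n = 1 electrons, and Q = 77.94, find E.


E = E0 - (RT/nF) * ln(Q)
E = -0.12 - (8.314 * 298 / (1 * 96485)) * ln(77.94)
E = -0.2319 V

-0.2319 V


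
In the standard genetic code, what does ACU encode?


Standard genetic code lookup.
Codon ACU -> Thr

Thr


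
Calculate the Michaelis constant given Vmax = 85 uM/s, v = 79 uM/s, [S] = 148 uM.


Km = [S] * (Vmax - v) / v
Km = 148 * (85 - 79) / 79
Km = 11.2405 uM

11.2405 uM


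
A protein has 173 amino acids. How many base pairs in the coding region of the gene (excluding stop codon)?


Each amino acid = 1 codon = 3 bp
bp = 173 * 3 = 519 bp

519 bp


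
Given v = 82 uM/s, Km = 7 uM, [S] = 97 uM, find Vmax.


Vmax = v * (Km + [S]) / [S]
Vmax = 82 * (7 + 97) / 97
Vmax = 87.9175 uM/s

87.9175 uM/s


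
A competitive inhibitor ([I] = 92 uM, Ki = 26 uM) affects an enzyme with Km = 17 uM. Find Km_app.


Km_app = Km * (1 + [I]/Ki)
Km_app = 17 * (1 + 92/26)
Km_app = 77.1538 uM

77.1538 uM


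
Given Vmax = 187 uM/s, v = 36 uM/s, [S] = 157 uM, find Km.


Km = [S] * (Vmax - v) / v
Km = 157 * (187 - 36) / 36
Km = 658.5278 uM

658.5278 uM


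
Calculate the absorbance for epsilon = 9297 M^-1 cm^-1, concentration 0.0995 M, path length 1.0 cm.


A = epsilon * c * l
A = 9297 * 0.0995 * 1.0
A = 925.0515

925.0515


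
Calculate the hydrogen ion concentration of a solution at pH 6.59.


[H+] = 10^(-pH)
[H+] = 10^(-6.59)
[H+] = 2.570e-07 M

2.570e-07 M


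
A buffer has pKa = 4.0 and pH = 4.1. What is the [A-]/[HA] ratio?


[A-]/[HA] = 10^(pH - pKa)
= 10^(4.1 - 4.0)
= 1.2589

1.2589


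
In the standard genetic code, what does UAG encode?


Standard genetic code lookup.
Codon UAG -> Stop

Stop


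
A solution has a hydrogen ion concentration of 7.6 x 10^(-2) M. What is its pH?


pH = -log10([H+])
pH = -log10(7.6 x 10^(-2))
pH = 1.1192

1.1192


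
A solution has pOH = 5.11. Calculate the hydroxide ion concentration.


[OH-] = 10^(-pOH)
[OH-] = 10^(-5.11)
[OH-] = 7.762e-06 M

7.762e-06 M


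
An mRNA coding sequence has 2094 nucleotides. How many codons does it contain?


codons = nucleotides / 3
codons = 2094 / 3 = 698

698


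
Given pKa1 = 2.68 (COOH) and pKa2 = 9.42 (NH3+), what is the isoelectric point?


pI = (pKa1 + pKa2) / 2
pI = (2.68 + 9.42) / 2
pI = 6.05

6.05


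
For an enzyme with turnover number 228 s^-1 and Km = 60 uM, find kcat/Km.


Catalytic efficiency = kcat / Km
= 228 / 60
= 3.8 uM^-1*s^-1

3.8 uM^-1*s^-1


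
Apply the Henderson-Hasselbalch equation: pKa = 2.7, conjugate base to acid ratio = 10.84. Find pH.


pH = pKa + log10([A-]/[HA])
pH = 2.7 + log10(10.84)
pH = 3.735

3.735


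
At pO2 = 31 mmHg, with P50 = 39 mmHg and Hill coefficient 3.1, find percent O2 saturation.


Y = pO2^n / (P50^n + pO2^n)
Y = 31^3.1 / (39^3.1 + 31^3.1)
Y = 32.92%

32.92%


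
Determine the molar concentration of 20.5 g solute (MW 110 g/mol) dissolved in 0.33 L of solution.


C = (mass / MW) / volume
C = (20.5 / 110) / 0.33
C = 0.5647 M

0.5647 M


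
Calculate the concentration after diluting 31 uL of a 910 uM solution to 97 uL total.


C2 = C1 * V1 / V2
C2 = 910 * 31 / 97
C2 = 290.8247 uM

290.8247 uM


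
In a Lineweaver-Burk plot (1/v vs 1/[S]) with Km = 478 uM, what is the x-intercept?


x-intercept = -1/Km
= -1/478
= -0.0021 1/uM

-0.0021 1/uM
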